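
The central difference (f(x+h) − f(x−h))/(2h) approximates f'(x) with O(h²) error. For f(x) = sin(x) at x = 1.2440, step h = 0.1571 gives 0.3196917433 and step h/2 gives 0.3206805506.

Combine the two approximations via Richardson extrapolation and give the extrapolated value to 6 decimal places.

Method order is 2; weight 2^2 = 4.
Top: 4(0.3206805506) − (0.3196917433) = 0.9630304591
Extrapolated: 0.9630304591 / 3 = 0.3210101530

0.321010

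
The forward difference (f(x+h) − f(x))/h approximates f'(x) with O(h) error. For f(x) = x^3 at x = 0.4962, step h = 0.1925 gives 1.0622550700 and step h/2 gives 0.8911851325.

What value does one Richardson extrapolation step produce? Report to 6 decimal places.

r = 1, so 2^r = 2.
A(h/2) − A(h) = 0.8911851325 − 1.0622550700 = -0.1710699375
Divide by 2^1 − 1 = 1: (-0.1710699375)/1 = -0.1710699375
R = 0.8911851325 − 0.1710699375 = 0.7201151950
Correction |R − A(h/2)| = 1.711e-01; gap |A(h/2) − A(h)| = 1.711e-01.

0.720115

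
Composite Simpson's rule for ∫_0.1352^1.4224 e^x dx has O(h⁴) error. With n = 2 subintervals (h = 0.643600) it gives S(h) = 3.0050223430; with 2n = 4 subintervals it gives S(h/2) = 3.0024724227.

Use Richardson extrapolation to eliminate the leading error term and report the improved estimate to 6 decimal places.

3.002302

Method order is 4; weight 2^4 = 16.
Top: 16(3.0024724227) − (3.0050223430) = 45.0345364202
Divide by 2^4 − 1 = 15.
45.0345364202 ÷ 15 = 3.0023024280
Shift from A(h/2): −0.0001699947.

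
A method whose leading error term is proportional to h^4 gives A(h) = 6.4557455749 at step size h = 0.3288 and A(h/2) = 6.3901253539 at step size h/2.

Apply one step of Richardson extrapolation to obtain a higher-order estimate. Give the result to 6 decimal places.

6.385751

With r = 4 the leading error scales as h^4, so the weight is 2^4 = 16.
Weighted: 102.2420056624 − 6.4557455749 = 95.7862600875
Divide by 2^4 − 1 = 15.
(16*6.3901253539 − 6.4557455749)/(16 − 1) = 6.3857506725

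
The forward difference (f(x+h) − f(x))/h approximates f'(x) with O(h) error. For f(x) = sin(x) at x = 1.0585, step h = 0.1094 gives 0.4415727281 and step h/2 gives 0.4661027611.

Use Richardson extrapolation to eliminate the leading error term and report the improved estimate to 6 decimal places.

0.490633

The method has order 1: 2^1 = 2.
Top: 2(0.4661027611) − (0.4415727281) = 0.4906327941
Divide by 2^1 − 1 = 1.
Extrapolated: 0.4906327941 / 1 = 0.4906327941
Correction |R − A(h/2)| = 2.453e-02; gap |A(h/2) − A(h)| = 2.453e-02.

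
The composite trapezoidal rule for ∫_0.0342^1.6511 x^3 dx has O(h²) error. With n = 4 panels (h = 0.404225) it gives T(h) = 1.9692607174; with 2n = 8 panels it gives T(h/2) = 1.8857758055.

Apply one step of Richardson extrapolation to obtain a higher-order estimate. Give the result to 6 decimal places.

Method order is 2; weight 2^2 = 4.
2^2*A(h/2) = 7.5431032220; minus A(h) gives 5.5738425046.
R = 5.5738425046/3 = 1.8579475015
Correction |R − A(h/2)| = 2.783e-02; gap |A(h/2) − A(h)| = 8.348e-02.

1.857948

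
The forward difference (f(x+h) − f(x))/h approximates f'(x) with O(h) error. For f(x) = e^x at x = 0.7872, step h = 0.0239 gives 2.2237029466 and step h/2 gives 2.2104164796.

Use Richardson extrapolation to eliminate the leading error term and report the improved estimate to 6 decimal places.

2.197130

Leading term ∝ h^1; use weight 2 = 2^1.
A(h/2) − A(h) = 2.2104164796 − 2.2237029466 = -0.0132864670
Correction (A(h/2) − A(h))/(2 − 1) = (-0.0132864670)/1 = -0.0132864670
R = A(h/2) + (A(h/2) − A(h))/1 = 2.2104164796 − 0.0132864670 = 2.1971300126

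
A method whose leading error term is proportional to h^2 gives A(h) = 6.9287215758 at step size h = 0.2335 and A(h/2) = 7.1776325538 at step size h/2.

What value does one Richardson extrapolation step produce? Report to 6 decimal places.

Leading term ∝ h^2; use weight 4 = 2^2.
4*7.1776325538 − 6.9287215758 = 21.7818086394
Denominator 4 − 1 = 3.
(4*7.1776325538 − 6.9287215758)/(4 − 1) = 7.2606028798

7.260603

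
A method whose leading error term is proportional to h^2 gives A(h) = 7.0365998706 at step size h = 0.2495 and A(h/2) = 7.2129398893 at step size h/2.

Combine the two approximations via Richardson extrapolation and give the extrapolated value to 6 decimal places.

7.271720

The method has order 2: 2^2 = 4.
4 × 7.2129398893 = 28.8517595572; 28.8517595572 − 7.0365998706 = 21.8151596866
Denominator 4 − 1 = 3.
Result: 7.2717198955
Shift from A(h/2): +0.0587800062.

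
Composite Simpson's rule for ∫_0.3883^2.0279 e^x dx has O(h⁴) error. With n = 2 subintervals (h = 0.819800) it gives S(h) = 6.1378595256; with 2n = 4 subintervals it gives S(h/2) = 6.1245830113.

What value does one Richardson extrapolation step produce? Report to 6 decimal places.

Method order is 4; weight 2^4 = 16.
Weighted: 97.9933281808 − 6.1378595256 = 91.8554686552
Denominator 16 − 1 = 15.
91.8554686552 ÷ 15 = 6.1236979103
Correction |R − A(h/2)| = 8.851e-04; gap |A(h/2) − A(h)| = 1.328e-02.

6.123698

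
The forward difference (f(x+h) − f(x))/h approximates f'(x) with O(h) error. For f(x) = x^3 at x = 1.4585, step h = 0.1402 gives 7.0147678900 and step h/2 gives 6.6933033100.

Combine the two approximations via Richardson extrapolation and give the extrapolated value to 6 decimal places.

Error is O(h^1); halving h shrinks it by 2^1 = 2.
Top: 2(6.6933033100) − (7.0147678900) = 6.3718387300
Divide by 2^1 − 1 = 1.
(2*6.6933033100 − 7.0147678900)/(2 − 1) = 6.3718387300

6.371839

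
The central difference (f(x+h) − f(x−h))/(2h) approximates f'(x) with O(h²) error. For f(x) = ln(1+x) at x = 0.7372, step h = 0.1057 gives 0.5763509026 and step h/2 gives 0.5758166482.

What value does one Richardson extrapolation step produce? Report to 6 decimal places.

The method has order 2: 2^2 = 4.
Numerator 4·A(h/2) − A(h) = 4·0.5758166482 − 0.5763509026 = 1.7269156902
Denominator 4 − 1 = 3.
Result: 0.5756385634
Correction |R − A(h/2)| = 1.781e-04; gap |A(h/2) − A(h)| = 5.343e-04.

0.575639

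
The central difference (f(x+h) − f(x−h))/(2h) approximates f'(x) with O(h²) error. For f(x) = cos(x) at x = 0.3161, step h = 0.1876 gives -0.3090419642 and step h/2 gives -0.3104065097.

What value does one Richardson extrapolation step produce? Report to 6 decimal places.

Method order is 2; weight 2^2 = 4.
2^2*A(h/2) = -1.2416260388; minus A(h) gives -0.9325840746.
Divide by 2^2 − 1 = 3.
(-0.9325840746) ÷ 3 = -0.3108613582

-0.310861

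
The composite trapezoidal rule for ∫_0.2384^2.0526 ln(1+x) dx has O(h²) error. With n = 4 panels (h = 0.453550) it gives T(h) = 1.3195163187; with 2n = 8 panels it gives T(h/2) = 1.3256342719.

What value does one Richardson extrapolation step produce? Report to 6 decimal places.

The method has order 2: 2^2 = 4.
A(h/2) − A(h) = 1.3256342719 − 1.3195163187 = 0.0061179532
Correction (A(h/2) − A(h))/(4 − 1) = 0.0061179532/3 = 0.0020393177
R = A(h/2) + (A(h/2) − A(h))/3 = 1.3256342719 + 0.0020393177 = 1.3276735896

1.327674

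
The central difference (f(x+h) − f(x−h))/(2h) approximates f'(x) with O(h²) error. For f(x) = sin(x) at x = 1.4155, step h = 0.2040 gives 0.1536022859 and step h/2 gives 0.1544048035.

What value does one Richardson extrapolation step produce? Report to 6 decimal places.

0.154672

Order 2 gives 2^r = 4 and 2^r − 1 = 3.
2^2·A(h/2) = 0.6176192140; minus A(h) gives 0.4640169281.
(4·0.1544048035 − 0.1536022859)/(4 − 1) = 0.1546723094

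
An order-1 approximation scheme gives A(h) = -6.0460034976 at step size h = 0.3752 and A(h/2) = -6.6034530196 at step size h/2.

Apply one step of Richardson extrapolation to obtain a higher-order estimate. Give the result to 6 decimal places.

-7.160903

r = 1: numerator weight 2, denominator 1.
Weighted: (-13.2069060392) − (-6.0460034976) = -7.1609025416
Extrapolated: (-7.1609025416) / 1 = -7.1609025416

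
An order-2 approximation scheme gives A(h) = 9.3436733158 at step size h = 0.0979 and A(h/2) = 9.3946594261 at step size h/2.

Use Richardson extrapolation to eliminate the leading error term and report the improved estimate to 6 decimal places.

Order 2 gives 2^r = 4 and 2^r − 1 = 3.
Numerator 4 × A(h/2) − A(h) = 4 × 9.3946594261 − 9.3436733158 = 28.2349643886
Divide by 2^2 − 1 = 3.
28.2349643886 ÷ 3 = 9.4116547962
Shift from A(h/2): +0.0169953701.

9.411655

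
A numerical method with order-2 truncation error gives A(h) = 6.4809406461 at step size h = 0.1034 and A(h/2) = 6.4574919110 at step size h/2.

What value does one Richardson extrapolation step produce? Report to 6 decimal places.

r = 2: numerator weight 4, denominator 3.
Top: 4(6.4574919110) − (6.4809406461) = 19.3490269979
Divide by 2^2 − 1 = 3.
R = 19.3490269979/3 = 6.4496756660

6.449676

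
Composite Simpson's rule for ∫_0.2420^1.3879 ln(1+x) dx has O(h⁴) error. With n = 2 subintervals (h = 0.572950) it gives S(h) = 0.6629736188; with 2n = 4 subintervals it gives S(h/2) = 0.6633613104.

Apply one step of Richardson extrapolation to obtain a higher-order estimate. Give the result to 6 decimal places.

Leading term ∝ h^4; use weight 16 = 2^4.
Top: 16(0.6633613104) − (0.6629736188) = 9.9508073476
Divide by 2^4 − 1 = 15.
(16×0.6633613104 − 0.6629736188)/(16 − 1) = 0.6633871565

0.663387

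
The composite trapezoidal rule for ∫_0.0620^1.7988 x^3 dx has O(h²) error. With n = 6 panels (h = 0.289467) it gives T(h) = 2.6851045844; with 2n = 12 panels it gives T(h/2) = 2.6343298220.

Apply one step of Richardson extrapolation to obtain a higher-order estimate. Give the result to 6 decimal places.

2.617405

Error is O(h^2); halving h shrinks it by 2^2 = 4.
Difference of the inputs: 2.6343298220 − 2.6851045844 = -0.0507747624
Correction (A(h/2) − A(h))/(4 − 1) = (-0.0507747624)/3 = -0.0169249208
R = A(h/2) + (A(h/2) − A(h))/3 = 2.6343298220 − 0.0169249208 = 2.6174049012
Shift from A(h/2): −0.0169249208.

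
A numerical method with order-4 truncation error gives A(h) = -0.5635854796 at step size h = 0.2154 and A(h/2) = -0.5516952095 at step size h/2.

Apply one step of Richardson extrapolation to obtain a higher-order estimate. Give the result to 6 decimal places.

Leading term ∝ h^4; use weight 16 = 2^4.
Weighted: (-8.8271233520) − (-0.5635854796) = -8.2635378724
R = (-8.2635378724)/15 = -0.5509025248

-0.550903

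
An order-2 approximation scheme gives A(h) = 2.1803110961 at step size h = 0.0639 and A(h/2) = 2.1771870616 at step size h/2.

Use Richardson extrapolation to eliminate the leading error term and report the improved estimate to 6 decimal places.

2.176146

Error is O(h^2); halving h shrinks it by 2^2 = 4.
A(h/2) − A(h) = 2.1771870616 − 2.1803110961 = -0.0031240345
Correction (A(h/2) − A(h))/(4 − 1) = (-0.0031240345)/3 = -0.0010413448
R = 2.1771870616 − 0.0010413448 = 2.1761457168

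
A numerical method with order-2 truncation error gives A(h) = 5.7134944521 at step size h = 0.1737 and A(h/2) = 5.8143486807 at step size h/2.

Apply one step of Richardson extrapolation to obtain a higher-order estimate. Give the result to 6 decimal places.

5.847967

r = 2, so 2^r = 4.
Difference of the inputs: 5.8143486807 − 5.7134944521 = 0.1008542286
Correction (A(h/2) − A(h))/(4 − 1) = 0.1008542286/3 = 0.0336180762
R = A(h/2) + (A(h/2) − A(h))/3 = 5.8143486807 + 0.0336180762 = 5.8479667569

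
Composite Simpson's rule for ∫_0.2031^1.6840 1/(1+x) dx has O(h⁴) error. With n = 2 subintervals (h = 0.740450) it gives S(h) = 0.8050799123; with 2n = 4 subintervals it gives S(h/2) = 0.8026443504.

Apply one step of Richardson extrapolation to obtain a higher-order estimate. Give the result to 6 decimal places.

Method order is 4; weight 2^4 = 16.
16×0.8026443504 = 12.8423096064; subtract 0.8050799123 → 12.0372296941
Denominator 16 − 1 = 15.
(16×0.8026443504 − 0.8050799123)/(16 − 1) = 0.8024819796

0.802482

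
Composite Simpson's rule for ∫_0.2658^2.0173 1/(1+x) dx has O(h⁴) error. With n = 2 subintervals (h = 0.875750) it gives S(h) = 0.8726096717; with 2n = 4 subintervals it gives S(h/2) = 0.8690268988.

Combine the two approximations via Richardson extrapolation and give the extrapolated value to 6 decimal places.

With r = 4 the leading error scales as h^4, so the weight is 2^4 = 16.
2^4·A(h/2) = 13.9044303808; minus A(h) gives 13.0318207091.
Denominator 16 − 1 = 15.
R = 13.0318207091/15 = 0.8687880473

0.868788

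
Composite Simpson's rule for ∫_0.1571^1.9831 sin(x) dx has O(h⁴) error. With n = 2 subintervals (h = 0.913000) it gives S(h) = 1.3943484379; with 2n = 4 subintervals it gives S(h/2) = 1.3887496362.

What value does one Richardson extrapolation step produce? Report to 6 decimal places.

Order 4 gives 2^r = 16 and 2^r − 1 = 15.
Numerator 16 × A(h/2) − A(h) = 16 × 1.3887496362 − 1.3943484379 = 20.8256457413
Divide by 2^4 − 1 = 15.
Extrapolated: 20.8256457413 / 15 = 1.3883763828
Gap between inputs: 5.599e-03; correction applied: −0.0003732534.

1.388376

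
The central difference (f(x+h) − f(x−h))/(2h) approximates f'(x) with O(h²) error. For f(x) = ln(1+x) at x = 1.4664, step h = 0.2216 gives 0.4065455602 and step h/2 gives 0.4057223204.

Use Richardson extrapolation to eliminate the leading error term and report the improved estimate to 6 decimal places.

Method order is 2; weight 2^2 = 4.
A(h/2) − A(h) = 0.4057223204 − 0.4065455602 = -0.0008232398
Correction (A(h/2) − A(h))/(4 − 1) = (-0.0008232398)/3 = -0.0002744133
R = A(h/2) + (A(h/2) − A(h))/3 = 0.4057223204 − 0.0002744133 = 0.4054479071

0.405448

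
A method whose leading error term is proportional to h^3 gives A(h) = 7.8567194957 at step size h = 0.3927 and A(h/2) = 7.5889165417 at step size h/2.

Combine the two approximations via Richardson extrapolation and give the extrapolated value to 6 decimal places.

r = 3: numerator weight 8, denominator 7.
8·7.5889165417 = 60.7113323336; 60.7113323336 − 7.8567194957 = 52.8546128379
Denominator 8 − 1 = 7.
52.8546128379 ÷ 7 = 7.5506589768

7.550659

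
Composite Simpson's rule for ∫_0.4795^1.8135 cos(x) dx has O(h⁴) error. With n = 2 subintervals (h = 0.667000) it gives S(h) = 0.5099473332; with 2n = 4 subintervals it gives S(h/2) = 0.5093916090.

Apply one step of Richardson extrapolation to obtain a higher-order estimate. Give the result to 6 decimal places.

0.509355

With r = 4 the leading error scales as h^4, so the weight is 2^4 = 16.
Numerator 16·A(h/2) − A(h) = 16·0.5093916090 − 0.5099473332 = 7.6403184108
Denominator 16 − 1 = 15.
(16·0.5093916090 − 0.5099473332)/(16 − 1) = 0.5093545607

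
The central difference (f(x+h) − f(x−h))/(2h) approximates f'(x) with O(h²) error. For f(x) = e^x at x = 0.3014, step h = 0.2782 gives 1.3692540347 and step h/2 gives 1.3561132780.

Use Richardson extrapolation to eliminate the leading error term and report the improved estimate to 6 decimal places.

r = 2: numerator weight 4, denominator 3.
Weighted: 5.4244531120 − 1.3692540347 = 4.0551990773
Divide by 2^2 − 1 = 3.
Extrapolated: 4.0551990773 / 3 = 1.3517330258

1.351733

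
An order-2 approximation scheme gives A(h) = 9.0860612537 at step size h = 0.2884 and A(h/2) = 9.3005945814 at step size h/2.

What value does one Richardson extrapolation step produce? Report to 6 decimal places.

r = 2: numerator weight 4, denominator 3.
4 × 9.3005945814 = 37.2023783256; 37.2023783256 − 9.0860612537 = 28.1163170719
28.1163170719 ÷ 3 = 9.3721056906

9.372106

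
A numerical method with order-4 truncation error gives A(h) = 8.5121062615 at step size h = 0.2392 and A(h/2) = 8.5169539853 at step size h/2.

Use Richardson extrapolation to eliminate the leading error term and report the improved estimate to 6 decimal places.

8.517277

The method has order 4: 2^4 = 16.
2^4*A(h/2) = 136.2712637648; minus A(h) gives 127.7591575033.
Divide by 2^4 − 1 = 15.
Result: 8.5172771669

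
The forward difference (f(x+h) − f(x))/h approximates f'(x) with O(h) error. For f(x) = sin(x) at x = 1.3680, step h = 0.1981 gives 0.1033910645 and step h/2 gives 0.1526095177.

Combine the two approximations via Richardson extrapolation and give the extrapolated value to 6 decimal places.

With r = 1 the leading error scales as h^1, so the weight is 2^1 = 2.
Weighted: 0.3052190354 − 0.1033910645 = 0.2018279709
Denominator 2 − 1 = 1.
R = 0.2018279709/1 = 0.2018279709

0.201828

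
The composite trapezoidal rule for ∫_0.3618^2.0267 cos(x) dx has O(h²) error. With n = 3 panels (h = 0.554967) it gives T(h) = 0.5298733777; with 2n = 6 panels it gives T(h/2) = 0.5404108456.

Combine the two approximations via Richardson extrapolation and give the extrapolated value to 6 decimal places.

Method order is 2; weight 2^2 = 4.
Weighted: 2.1616433824 − 0.5298733777 = 1.6317700047
(4 × 0.5404108456 − 0.5298733777)/(4 − 1) = 0.5439233349

0.543923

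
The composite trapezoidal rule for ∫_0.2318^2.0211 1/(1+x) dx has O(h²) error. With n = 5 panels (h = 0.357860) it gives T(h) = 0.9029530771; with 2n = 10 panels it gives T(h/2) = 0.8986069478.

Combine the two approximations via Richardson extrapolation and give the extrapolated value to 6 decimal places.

Error is O(h^2); halving h shrinks it by 2^2 = 4.
Difference of the inputs: 0.8986069478 − 0.9029530771 = -0.0043461293
Correction (A(h/2) − A(h))/(4 − 1) = (-0.0043461293)/3 = -0.0014487098
R = 0.8986069478 − 0.0014487098 = 0.8971582380

0.897158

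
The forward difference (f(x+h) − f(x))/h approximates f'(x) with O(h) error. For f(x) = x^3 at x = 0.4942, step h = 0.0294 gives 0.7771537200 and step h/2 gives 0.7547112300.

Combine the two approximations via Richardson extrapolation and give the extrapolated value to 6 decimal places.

Method order is 1; weight 2^1 = 2.
Numerator 2 × A(h/2) − A(h) = 2 × 0.7547112300 − 0.7771537200 = 0.7322687400
Denominator 2 − 1 = 1.
(2 × 0.7547112300 − 0.7771537200)/(2 − 1) = 0.7322687400

0.732269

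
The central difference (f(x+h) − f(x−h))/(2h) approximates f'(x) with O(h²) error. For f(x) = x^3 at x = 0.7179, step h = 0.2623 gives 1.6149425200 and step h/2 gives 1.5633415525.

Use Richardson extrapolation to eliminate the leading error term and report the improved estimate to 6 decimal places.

Error is O(h^2); halving h shrinks it by 2^2 = 4.
Weighted: 6.2533662100 − 1.6149425200 = 4.6384236900
(4 × 1.5633415525 − 1.6149425200)/(4 − 1) = 1.5461412300
Shift from A(h/2): −0.0172003225.

1.546141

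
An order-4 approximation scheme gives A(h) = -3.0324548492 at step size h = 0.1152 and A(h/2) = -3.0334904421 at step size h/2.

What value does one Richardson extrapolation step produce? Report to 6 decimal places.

-3.033559

r = 4, so 2^r = 16.
Numerator 16×A(h/2) − A(h) = 16×(-3.0334904421) − (-3.0324548492) = -45.5033922244
Extrapolated: (-45.5033922244) / 15 = -3.0335594816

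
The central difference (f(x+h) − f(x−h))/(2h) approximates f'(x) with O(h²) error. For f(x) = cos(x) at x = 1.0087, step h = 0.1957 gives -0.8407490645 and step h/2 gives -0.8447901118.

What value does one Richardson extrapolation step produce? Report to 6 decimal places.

-0.846137

Error is O(h^2); halving h shrinks it by 2^2 = 4.
Weighted: (-3.3791604472) − (-0.8407490645) = -2.5384113827
(4 × (-0.8447901118) − (-0.8407490645))/(4 − 1) = -0.8461371276
Gap between inputs: 4.041e-03; correction applied: −0.0013470158.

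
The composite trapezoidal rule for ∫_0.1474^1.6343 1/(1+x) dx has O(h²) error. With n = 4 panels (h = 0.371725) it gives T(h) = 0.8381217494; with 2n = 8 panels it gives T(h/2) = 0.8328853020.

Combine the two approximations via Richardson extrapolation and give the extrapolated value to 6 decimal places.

0.831140

Error is O(h^2); halving h shrinks it by 2^2 = 4.
Numerator 4×A(h/2) − A(h) = 4×0.8328853020 − 0.8381217494 = 2.4934194586
Denominator 4 − 1 = 3.
Extrapolated: 2.4934194586 / 3 = 0.8311398195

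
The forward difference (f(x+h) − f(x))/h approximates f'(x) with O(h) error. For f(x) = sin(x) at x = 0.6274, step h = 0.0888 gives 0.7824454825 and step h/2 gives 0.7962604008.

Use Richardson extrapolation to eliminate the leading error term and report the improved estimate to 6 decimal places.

0.810075

The method has order 1: 2^1 = 2.
2 × 0.7962604008 = 1.5925208016; 1.5925208016 − 0.7824454825 = 0.8100753191
Extrapolated: 0.8100753191 / 1 = 0.8100753191
Correction |R − A(h/2)| = 1.381e-02; gap |A(h/2) − A(h)| = 1.381e-02.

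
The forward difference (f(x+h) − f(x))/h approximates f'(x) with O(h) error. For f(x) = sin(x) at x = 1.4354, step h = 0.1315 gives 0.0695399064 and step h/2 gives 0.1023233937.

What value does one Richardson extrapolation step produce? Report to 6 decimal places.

0.135107

Order 1 gives 2^r = 2 and 2^r − 1 = 1.
2×0.1023233937 = 0.2046467874; 0.2046467874 − 0.0695399064 = 0.1351068810
R = 0.1351068810/1 = 0.1351068810
Shift from A(h/2): +0.0327834873.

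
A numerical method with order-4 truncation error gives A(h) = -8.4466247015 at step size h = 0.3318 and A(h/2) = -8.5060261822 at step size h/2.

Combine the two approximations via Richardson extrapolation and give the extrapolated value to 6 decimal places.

-8.509986

With r = 4 the leading error scales as h^4, so the weight is 2^4 = 16.
16·(-8.5060261822) − (-8.4466247015) = -127.6497942137
Divide by 2^4 − 1 = 15.
R = (-127.6497942137)/15 = -8.5099862809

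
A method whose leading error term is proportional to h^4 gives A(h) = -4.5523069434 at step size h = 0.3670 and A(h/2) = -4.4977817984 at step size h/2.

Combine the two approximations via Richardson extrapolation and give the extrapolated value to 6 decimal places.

Order 4 gives 2^r = 16 and 2^r − 1 = 15.
Numerator 16·A(h/2) − A(h) = 16·(-4.4977817984) − (-4.5523069434) = -67.4122018310
Divide by 2^4 − 1 = 15.
So the Richardson estimate is -4.4941467887.
Correction |R − A(h/2)| = 3.635e-03; gap |A(h/2) − A(h)| = 5.453e-02.

-4.494147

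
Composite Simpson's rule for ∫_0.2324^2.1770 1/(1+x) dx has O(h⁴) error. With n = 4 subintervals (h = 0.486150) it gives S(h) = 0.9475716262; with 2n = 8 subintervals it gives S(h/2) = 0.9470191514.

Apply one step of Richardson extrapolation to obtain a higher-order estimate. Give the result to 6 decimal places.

With r = 4 the leading error scales as h^4, so the weight is 2^4 = 16.
Numerator 16·A(h/2) − A(h) = 16·0.9470191514 − 0.9475716262 = 14.2047347962
Denominator 16 − 1 = 15.
14.2047347962 ÷ 15 = 0.9469823197
Shift from A(h/2): −0.0000368317.

0.946982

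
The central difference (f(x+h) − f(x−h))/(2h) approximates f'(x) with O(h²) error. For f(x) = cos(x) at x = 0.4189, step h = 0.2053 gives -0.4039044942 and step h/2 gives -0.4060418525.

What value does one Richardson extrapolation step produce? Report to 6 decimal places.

-0.406754

Error is O(h^2); halving h shrinks it by 2^2 = 4.
Weighted: (-1.6241674100) − (-0.4039044942) = -1.2202629158
Divide by 2^2 − 1 = 3.
Result: -0.4067543053
Shift from A(h/2): −0.0007124528.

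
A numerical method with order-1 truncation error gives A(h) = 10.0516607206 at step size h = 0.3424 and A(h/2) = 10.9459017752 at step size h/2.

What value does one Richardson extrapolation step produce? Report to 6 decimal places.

11.840143

Leading term ∝ h^1; use weight 2 = 2^1.
Difference of the inputs: 10.9459017752 − 10.0516607206 = 0.8942410546
Divide by 2^1 − 1 = 1: 0.8942410546/1 = 0.8942410546
R = 10.9459017752 + 0.8942410546 = 11.8401428298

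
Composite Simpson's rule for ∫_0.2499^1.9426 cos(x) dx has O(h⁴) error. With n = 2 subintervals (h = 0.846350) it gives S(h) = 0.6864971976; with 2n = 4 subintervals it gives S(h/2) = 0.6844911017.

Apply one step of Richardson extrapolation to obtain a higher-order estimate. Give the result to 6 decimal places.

0.684357

r = 4: numerator weight 16, denominator 15.
A(h/2) − A(h) = 0.6844911017 − 0.6864971976 = -0.0020060959
Divide by 2^4 − 1 = 15: (-0.0020060959)/15 = -0.0001337397
R = A(h/2) + (A(h/2) − A(h))/15 = 0.6844911017 − 0.0001337397 = 0.6843573620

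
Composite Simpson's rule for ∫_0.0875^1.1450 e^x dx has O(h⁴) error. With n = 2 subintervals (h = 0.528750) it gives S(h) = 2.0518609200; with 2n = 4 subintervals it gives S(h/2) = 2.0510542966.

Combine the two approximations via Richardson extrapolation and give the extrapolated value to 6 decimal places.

2.051001

Order 4 gives 2^r = 16 and 2^r − 1 = 15.
2^4×A(h/2) = 32.8168687456; minus A(h) gives 30.7650078256.
Denominator 16 − 1 = 15.
Extrapolated: 30.7650078256 / 15 = 2.0510005217
Gap between inputs: 8.066e-04; correction applied: −0.0000537749.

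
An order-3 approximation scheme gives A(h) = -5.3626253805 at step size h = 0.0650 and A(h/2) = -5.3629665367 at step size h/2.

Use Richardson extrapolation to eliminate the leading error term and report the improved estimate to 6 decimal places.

Error is O(h^3); halving h shrinks it by 2^3 = 8.
8·(-5.3629665367) − (-5.3626253805) = -37.5411069131
Denominator 8 − 1 = 7.
(8·(-5.3629665367) − (-5.3626253805))/(8 − 1) = -5.3630152733
Correction |R − A(h/2)| = 4.874e-05; gap |A(h/2) − A(h)| = 3.412e-04.

-5.363015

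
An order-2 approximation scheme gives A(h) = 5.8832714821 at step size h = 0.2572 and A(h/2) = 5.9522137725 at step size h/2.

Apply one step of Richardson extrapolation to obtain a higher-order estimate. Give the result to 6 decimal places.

Error is O(h^2); halving h shrinks it by 2^2 = 4.
A(h/2) − A(h) = 5.9522137725 − 5.8832714821 = 0.0689422904
Divide by 2^2 − 1 = 3: 0.0689422904/3 = 0.0229807635
R = A(h/2) + (A(h/2) − A(h))/3 = 5.9522137725 + 0.0229807635 = 5.9751945360

5.975195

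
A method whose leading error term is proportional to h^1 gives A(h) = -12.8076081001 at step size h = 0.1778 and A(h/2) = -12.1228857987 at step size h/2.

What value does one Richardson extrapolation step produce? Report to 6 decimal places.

Leading term ∝ h^1; use weight 2 = 2^1.
2×(-12.1228857987) = -24.2457715974; (-24.2457715974) − (-12.8076081001) = -11.4381634973
Denominator 2 − 1 = 1.
(-11.4381634973) ÷ 1 = -11.4381634973

-11.438163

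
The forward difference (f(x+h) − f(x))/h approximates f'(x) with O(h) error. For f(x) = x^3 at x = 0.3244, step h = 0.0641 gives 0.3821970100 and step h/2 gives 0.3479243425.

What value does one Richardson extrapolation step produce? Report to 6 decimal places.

0.313652

With r = 1 the leading error scales as h^1, so the weight is 2^1 = 2.
2×0.3479243425 = 0.6958486850; 0.6958486850 − 0.3821970100 = 0.3136516750
Divide by 2^1 − 1 = 1.
R = 0.3136516750/1 = 0.3136516750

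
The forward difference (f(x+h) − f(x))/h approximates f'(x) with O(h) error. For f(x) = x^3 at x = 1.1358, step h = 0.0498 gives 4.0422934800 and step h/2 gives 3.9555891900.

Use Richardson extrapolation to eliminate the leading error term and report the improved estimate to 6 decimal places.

3.868885

Error is O(h^1); halving h shrinks it by 2^1 = 2.
Weighted: 7.9111783800 − 4.0422934800 = 3.8688849000
Denominator 2 − 1 = 1.
3.8688849000 ÷ 1 = 3.8688849000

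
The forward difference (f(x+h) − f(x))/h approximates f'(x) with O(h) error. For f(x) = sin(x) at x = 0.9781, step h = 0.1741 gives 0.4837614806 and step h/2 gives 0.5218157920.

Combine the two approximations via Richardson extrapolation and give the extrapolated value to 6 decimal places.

0.559870

r = 1: numerator weight 2, denominator 1.
A(h/2) − A(h) = 0.5218157920 − 0.4837614806 = 0.0380543114
Correction (A(h/2) − A(h))/(2 − 1) = 0.0380543114/1 = 0.0380543114
R = 0.5218157920 + 0.0380543114 = 0.5598701034
Gap between inputs: 3.805e-02; correction applied: +0.0380543114.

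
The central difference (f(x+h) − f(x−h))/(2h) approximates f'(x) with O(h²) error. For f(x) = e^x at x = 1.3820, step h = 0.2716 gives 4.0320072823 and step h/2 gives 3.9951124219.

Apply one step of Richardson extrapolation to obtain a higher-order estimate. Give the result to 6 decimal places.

Leading term ∝ h^2; use weight 4 = 2^2.
4×3.9951124219 − 4.0320072823 = 11.9484424053
Divide by 2^2 − 1 = 3.
Result: 3.9828141351

3.982814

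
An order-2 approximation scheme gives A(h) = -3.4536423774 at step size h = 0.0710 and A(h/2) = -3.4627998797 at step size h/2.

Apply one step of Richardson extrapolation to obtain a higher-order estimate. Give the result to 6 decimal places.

The method has order 2: 2^2 = 4.
4·(-3.4627998797) = -13.8511995188; subtract (-3.4536423774) → -10.3975571414
Divide by 2^2 − 1 = 3.
Extrapolated: (-10.3975571414) / 3 = -3.4658523805

-3.465852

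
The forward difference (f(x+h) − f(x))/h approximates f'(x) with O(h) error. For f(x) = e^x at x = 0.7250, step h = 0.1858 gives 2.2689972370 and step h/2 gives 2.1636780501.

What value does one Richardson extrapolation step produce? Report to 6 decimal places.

2.058359

r = 1, so 2^r = 2.
A(h/2) − A(h) = 2.1636780501 − 2.2689972370 = -0.1053191869
Correction (A(h/2) − A(h))/(2 − 1) = (-0.1053191869)/1 = -0.1053191869
R = A(h/2) + (A(h/2) − A(h))/1 = 2.1636780501 − 0.1053191869 = 2.0583588632
Correction |R − A(h/2)| = 1.053e-01; gap |A(h/2) − A(h)| = 1.053e-01.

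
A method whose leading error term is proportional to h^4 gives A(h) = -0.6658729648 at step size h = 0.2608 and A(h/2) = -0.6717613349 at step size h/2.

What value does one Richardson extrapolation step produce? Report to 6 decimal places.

-0.672154

Leading term ∝ h^4; use weight 16 = 2^4.
Numerator 16×A(h/2) − A(h) = 16×(-0.6717613349) − (-0.6658729648) = -10.0823083936
R = (-10.0823083936)/15 = -0.6721538929
Correction |R − A(h/2)| = 3.926e-04; gap |A(h/2) − A(h)| = 5.888e-03.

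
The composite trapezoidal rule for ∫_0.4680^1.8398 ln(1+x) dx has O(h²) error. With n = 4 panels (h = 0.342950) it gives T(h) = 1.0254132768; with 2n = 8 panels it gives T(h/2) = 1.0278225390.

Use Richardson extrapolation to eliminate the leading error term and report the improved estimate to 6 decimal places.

The method has order 2: 2^2 = 4.
4*1.0278225390 = 4.1112901560; 4.1112901560 − 1.0254132768 = 3.0858768792
Divide by 2^2 − 1 = 3.
R = 3.0858768792/3 = 1.0286256264

1.028626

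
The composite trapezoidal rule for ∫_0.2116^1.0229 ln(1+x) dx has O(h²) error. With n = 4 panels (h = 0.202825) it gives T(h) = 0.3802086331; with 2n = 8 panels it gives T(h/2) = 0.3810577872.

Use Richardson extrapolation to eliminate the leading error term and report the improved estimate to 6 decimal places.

Order 2 gives 2^r = 4 and 2^r − 1 = 3.
2^2*A(h/2) = 1.5242311488; minus A(h) gives 1.1440225157.
(4*0.3810577872 − 0.3802086331)/(4 − 1) = 0.3813408386

0.381341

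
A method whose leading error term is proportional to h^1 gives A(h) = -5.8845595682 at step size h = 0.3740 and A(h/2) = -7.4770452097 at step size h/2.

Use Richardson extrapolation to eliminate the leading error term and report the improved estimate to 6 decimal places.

Order 1 gives 2^r = 2 and 2^r − 1 = 1.
2*(-7.4770452097) − (-5.8845595682) = -9.0695308512
Denominator 2 − 1 = 1.
Extrapolated: (-9.0695308512) / 1 = -9.0695308512

-9.069531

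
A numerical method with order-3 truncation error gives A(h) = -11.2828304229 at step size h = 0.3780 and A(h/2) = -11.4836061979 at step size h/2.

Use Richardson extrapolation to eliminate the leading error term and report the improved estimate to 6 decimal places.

With r = 3 the leading error scales as h^3, so the weight is 2^3 = 8.
2^3 × A(h/2) = -91.8688495832; minus A(h) gives -80.5860191603.
R = (-80.5860191603)/7 = -11.5122884515
Correction |R − A(h/2)| = 2.868e-02; gap |A(h/2) − A(h)| = 2.008e-01.

-11.512288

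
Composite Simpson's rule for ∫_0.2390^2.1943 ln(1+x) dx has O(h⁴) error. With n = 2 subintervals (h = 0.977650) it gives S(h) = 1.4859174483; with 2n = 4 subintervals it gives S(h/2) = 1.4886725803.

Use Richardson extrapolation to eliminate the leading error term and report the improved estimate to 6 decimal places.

1.488856

r = 4: numerator weight 16, denominator 15.
Numerator 16×A(h/2) − A(h) = 16×1.4886725803 − 1.4859174483 = 22.3328438365
22.3328438365 ÷ 15 = 1.4888562558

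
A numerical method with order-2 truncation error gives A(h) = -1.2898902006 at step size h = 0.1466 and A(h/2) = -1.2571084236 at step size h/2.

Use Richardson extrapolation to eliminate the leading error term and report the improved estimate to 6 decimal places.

-1.246181

Error is O(h^2); halving h shrinks it by 2^2 = 4.
Numerator 4*A(h/2) − A(h) = 4*(-1.2571084236) − (-1.2898902006) = -3.7385434938
Denominator 4 − 1 = 3.
Extrapolated: (-3.7385434938) / 3 = -1.2461811646
Correction |R − A(h/2)| = 1.093e-02; gap |A(h/2) − A(h)| = 3.278e-02.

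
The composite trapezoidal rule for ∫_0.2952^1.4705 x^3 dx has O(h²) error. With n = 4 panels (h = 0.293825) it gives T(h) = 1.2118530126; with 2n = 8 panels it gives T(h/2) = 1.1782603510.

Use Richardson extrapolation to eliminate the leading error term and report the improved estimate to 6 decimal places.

Order 2 gives 2^r = 4 and 2^r − 1 = 3.
2^2 × A(h/2) = 4.7130414040; minus A(h) gives 3.5011883914.
Denominator 4 − 1 = 3.
Extrapolated: 3.5011883914 / 3 = 1.1670627971

1.167063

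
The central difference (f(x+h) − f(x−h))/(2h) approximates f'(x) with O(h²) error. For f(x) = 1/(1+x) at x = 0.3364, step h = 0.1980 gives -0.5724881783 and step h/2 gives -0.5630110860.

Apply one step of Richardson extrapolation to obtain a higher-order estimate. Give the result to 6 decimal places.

-0.559852

The method has order 2: 2^2 = 4.
4 × (-0.5630110860) − (-0.5724881783) = -1.6795561657
Denominator 4 − 1 = 3.
(-1.6795561657) ÷ 3 = -0.5598520552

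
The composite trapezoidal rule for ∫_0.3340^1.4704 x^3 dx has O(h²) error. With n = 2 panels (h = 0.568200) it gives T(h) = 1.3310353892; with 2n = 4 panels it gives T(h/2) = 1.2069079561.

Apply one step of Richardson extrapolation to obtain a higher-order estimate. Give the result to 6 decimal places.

r = 2: numerator weight 4, denominator 3.
Top: 4(1.2069079561) − (1.3310353892) = 3.4965964352
Divide by 2^2 − 1 = 3.
Extrapolated: 3.4965964352 / 3 = 1.1655321451

1.165532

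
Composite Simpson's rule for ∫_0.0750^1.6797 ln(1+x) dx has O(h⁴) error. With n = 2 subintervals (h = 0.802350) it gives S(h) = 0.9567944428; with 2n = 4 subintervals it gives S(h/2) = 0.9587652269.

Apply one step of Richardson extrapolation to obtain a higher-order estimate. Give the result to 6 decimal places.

0.958897

Leading term ∝ h^4; use weight 16 = 2^4.
Numerator 16*A(h/2) − A(h) = 16*0.9587652269 − 0.9567944428 = 14.3834491876
Denominator 16 − 1 = 15.
14.3834491876 ÷ 15 = 0.9588966125
Gap between inputs: 1.971e-03; correction applied: +0.0001313856.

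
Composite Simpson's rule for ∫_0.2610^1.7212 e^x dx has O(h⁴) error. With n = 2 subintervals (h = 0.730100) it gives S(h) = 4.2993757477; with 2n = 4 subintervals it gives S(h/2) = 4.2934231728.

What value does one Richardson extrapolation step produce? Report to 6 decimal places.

4.293026

With r = 4 the leading error scales as h^4, so the weight is 2^4 = 16.
16×4.2934231728 = 68.6947707648; subtract 4.2993757477 → 64.3953950171
R = 64.3953950171/15 = 4.2930263345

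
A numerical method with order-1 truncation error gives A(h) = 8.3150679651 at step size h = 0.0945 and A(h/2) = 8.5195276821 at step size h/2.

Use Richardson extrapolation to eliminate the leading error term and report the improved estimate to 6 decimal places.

8.723987

With r = 1 the leading error scales as h^1, so the weight is 2^1 = 2.
Weighted: 17.0390553642 − 8.3150679651 = 8.7239873991
Divide by 2^1 − 1 = 1.
Result: 8.7239873991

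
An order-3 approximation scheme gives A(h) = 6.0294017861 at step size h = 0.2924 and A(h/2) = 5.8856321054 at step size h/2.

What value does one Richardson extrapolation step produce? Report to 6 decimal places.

Order 3 gives 2^r = 8 and 2^r − 1 = 7.
8×5.8856321054 = 47.0850568432; 47.0850568432 − 6.0294017861 = 41.0556550571
Divide by 2^3 − 1 = 7.
R = 41.0556550571/7 = 5.8650935796
Gap between inputs: 1.438e-01; correction applied: −0.0205385258.

5.865094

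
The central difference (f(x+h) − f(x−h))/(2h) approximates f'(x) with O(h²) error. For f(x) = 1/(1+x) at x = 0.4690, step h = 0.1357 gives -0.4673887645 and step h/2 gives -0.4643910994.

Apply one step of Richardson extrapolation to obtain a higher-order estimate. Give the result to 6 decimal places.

Method order is 2; weight 2^2 = 4.
4·(-0.4643910994) − (-0.4673887645) = -1.3901756331
Denominator 4 − 1 = 3.
(-1.3901756331) ÷ 3 = -0.4633918777

-0.463392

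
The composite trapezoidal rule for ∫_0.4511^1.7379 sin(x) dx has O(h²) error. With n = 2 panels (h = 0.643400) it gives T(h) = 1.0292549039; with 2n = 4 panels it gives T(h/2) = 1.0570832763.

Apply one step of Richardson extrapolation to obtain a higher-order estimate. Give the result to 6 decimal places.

Error is O(h^2); halving h shrinks it by 2^2 = 4.
4·1.0570832763 = 4.2283331052; subtract 1.0292549039 → 3.1990782013
Denominator 4 − 1 = 3.
So the Richardson estimate is 1.0663594004.

1.066359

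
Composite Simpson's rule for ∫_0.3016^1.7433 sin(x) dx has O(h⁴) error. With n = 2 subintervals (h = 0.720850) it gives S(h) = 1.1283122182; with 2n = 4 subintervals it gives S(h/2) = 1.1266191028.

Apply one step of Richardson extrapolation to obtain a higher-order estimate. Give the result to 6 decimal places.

r = 4, so 2^r = 16.
Numerator 16*A(h/2) − A(h) = 16*1.1266191028 − 1.1283122182 = 16.8975934266
16.8975934266 ÷ 15 = 1.1265062284

1.126506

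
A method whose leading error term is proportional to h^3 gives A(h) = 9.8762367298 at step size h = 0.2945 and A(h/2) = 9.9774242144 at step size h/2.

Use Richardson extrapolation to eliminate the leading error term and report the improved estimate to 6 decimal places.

9.991880

The method has order 3: 2^3 = 8.
8·9.9774242144 = 79.8193937152; subtract 9.8762367298 → 69.9431569854
Divide by 2^3 − 1 = 7.
R = 69.9431569854/7 = 9.9918795693
Correction |R − A(h/2)| = 1.446e-02; gap |A(h/2) − A(h)| = 1.012e-01.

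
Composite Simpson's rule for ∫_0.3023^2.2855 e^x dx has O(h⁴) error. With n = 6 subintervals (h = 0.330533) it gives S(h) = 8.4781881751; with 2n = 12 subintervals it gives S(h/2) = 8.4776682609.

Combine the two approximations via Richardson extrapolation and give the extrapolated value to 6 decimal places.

8.477634

r = 4: numerator weight 16, denominator 15.
16×8.4776682609 = 135.6426921744; 135.6426921744 − 8.4781881751 = 127.1645039993
Denominator 16 − 1 = 15.
(16×8.4776682609 − 8.4781881751)/(16 − 1) = 8.4776336000
Shift from A(h/2): −0.0000346609.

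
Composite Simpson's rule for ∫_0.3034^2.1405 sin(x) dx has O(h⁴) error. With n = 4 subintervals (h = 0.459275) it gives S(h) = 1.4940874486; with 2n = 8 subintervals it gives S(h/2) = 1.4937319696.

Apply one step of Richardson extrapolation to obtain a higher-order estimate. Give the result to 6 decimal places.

1.493708

r = 4: numerator weight 16, denominator 15.
Weighted: 23.8997115136 − 1.4940874486 = 22.4056240650
R = 22.4056240650/15 = 1.4937082710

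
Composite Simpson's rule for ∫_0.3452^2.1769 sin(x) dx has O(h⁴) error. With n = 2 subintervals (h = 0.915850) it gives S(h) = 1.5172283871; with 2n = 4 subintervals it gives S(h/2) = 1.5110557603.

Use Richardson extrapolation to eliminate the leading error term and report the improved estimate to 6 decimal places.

Order 4 gives 2^r = 16 and 2^r − 1 = 15.
16*1.5110557603 = 24.1768921648; subtract 1.5172283871 → 22.6596637777
Denominator 16 − 1 = 15.
(16*1.5110557603 − 1.5172283871)/(16 − 1) = 1.5106442518

1.510644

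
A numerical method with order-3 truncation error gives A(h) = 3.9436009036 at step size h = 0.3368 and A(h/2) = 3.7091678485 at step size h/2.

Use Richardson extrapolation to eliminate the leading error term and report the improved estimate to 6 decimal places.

3.675677

With r = 3 the leading error scales as h^3, so the weight is 2^3 = 8.
Difference of the inputs: 3.7091678485 − 3.9436009036 = -0.2344330551
Correction (A(h/2) − A(h))/(8 − 1) = (-0.2344330551)/7 = -0.0334904364
R = 3.7091678485 − 0.0334904364 = 3.6756774121
Correction |R − A(h/2)| = 3.349e-02; gap |A(h/2) − A(h)| = 2.344e-01.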